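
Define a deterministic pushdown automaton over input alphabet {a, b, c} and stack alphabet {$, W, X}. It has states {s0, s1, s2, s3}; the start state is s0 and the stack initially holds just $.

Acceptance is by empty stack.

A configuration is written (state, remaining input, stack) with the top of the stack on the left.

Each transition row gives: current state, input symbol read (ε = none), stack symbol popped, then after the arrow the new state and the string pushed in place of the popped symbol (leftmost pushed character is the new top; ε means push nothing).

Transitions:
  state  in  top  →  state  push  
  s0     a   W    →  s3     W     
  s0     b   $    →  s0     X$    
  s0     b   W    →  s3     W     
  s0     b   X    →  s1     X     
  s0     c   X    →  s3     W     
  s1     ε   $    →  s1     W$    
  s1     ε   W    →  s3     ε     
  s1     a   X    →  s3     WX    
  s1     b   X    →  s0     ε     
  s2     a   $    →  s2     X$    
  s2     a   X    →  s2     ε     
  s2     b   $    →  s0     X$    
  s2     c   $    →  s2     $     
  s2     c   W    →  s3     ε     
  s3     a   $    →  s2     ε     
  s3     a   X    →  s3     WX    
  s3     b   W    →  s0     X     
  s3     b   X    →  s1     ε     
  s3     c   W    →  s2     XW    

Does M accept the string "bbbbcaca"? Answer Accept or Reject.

(s0, bbbbcaca, $)
  read b, top $: go to s0, push X$ → (s0, bbbcaca, X$)
  read b, top X: go to s1, push X → (s1, bbcaca, X$)
  read b, top X: go to s0, push ε → (s0, bcaca, $)
  read b, top $: go to s0, push X$ → (s0, caca, X$)
  read c, top X: go to s3, push W → (s3, aca, W$)
No transition applies at (s3, aca, W$); input not fully consumed.

Reject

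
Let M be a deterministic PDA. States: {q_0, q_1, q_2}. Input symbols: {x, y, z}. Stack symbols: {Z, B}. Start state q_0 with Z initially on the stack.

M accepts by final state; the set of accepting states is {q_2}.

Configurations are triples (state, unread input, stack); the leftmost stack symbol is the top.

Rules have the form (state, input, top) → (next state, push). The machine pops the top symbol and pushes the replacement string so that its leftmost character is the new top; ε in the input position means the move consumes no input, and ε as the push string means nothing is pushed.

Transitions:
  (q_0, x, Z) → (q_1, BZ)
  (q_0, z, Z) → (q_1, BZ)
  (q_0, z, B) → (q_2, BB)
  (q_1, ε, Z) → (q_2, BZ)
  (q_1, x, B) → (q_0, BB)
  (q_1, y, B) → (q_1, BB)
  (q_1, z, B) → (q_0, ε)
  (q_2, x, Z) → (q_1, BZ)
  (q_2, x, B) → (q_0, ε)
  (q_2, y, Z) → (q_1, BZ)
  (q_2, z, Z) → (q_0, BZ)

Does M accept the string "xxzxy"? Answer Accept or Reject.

(q_0, xxzxy, Z)
  read x, top Z: go to q_1, push BZ → (q_1, xzxy, BZ)
  read x, top B: go to q_0, push BB → (q_0, zxy, BBZ)
  read z, top B: go to q_2, push BB → (q_2, xy, BBBZ)
  read x, top B: go to q_0, push ε → (q_0, y, BBZ)
No transition applies at (q_0, y, BBZ); input not fully consumed.

Reject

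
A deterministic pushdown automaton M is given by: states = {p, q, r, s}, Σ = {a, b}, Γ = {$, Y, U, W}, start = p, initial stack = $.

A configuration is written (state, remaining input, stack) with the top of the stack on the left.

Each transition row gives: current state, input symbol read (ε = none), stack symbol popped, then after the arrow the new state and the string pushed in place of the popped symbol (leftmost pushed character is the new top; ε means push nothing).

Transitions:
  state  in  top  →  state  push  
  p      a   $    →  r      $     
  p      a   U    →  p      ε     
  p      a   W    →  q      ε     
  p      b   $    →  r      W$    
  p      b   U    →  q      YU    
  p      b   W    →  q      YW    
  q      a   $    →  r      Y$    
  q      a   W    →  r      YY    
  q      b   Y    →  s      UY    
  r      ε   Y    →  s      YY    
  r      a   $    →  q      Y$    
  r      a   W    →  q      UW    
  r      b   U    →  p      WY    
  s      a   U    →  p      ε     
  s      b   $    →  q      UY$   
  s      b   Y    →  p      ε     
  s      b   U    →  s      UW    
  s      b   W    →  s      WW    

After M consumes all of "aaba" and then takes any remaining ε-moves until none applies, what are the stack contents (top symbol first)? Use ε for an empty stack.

Y$

(p, aaba, $)
  read a, top $: go to r, push $ → (r, aba, $)
  read a, top $: go to q, push Y$ → (q, ba, Y$)
  read b, top Y: go to s, push UY → (s, a, UY$)
  read a, top U: go to p, push ε → (p, ε, Y$)
All input consumed in state p with stack Y$.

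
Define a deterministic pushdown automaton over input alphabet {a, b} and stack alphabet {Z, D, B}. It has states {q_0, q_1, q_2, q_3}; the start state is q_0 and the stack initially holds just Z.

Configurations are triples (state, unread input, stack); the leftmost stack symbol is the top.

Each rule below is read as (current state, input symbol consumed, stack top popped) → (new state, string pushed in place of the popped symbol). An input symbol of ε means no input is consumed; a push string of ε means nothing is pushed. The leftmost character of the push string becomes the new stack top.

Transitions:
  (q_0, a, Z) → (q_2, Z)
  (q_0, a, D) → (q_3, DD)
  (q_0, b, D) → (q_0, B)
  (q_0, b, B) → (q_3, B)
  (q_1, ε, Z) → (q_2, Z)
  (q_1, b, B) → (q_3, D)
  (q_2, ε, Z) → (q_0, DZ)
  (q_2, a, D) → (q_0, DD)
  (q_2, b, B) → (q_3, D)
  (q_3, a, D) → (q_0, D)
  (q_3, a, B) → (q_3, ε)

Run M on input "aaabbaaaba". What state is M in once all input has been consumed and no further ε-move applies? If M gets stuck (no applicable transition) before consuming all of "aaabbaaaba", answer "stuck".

stuck

(q_0, aaabbaaaba, Z)
  read a, top Z: go to q_2, push Z → (q_2, aabbaaaba, Z)
  ε-move, top Z: go to q_0, push DZ → (q_0, aabbaaaba, DZ)
  read a, top D: go to q_3, push DD → (q_3, abbaaaba, DDZ)
  read a, top D: go to q_0, push D → (q_0, bbaaaba, DDZ)
  read b, top D: go to q_0, push B → (q_0, baaaba, BDZ)
  read b, top B: go to q_3, push B → (q_3, aaaba, BDZ)
  read a, top B: go to q_3, push ε → (q_3, aaba, DZ)
  read a, top D: go to q_0, push D → (q_0, aba, DZ)
  read a, top D: go to q_3, push DD → (q_3, ba, DDZ)
No transition for (q_3, b, top D); M blocks with input ba remaining.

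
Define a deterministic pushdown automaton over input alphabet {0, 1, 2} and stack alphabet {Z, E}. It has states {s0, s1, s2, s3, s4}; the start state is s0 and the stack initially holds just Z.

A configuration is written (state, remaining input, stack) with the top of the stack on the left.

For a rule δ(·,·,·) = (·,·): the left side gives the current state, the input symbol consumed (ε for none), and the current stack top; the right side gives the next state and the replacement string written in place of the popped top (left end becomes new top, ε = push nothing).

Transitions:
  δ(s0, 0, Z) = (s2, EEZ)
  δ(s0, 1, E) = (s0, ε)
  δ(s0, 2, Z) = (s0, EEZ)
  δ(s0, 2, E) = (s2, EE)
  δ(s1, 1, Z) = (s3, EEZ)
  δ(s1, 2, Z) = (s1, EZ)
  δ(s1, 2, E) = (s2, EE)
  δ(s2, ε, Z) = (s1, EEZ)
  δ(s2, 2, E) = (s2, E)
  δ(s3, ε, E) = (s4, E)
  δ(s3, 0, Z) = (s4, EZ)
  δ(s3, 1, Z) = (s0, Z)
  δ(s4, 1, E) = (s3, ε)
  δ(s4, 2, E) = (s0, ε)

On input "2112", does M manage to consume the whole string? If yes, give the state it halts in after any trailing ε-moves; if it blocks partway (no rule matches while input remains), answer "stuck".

s0

(s0, 2112, Z)
  read 2, top Z: go to s0, push EEZ → (s0, 112, EEZ)
  read 1, top E: go to s0, push ε → (s0, 12, EZ)
  read 1, top E: go to s0, push ε → (s0, 2, Z)
  read 2, top Z: go to s0, push EEZ → (s0, ε, EEZ)
All input consumed; M is in state s0.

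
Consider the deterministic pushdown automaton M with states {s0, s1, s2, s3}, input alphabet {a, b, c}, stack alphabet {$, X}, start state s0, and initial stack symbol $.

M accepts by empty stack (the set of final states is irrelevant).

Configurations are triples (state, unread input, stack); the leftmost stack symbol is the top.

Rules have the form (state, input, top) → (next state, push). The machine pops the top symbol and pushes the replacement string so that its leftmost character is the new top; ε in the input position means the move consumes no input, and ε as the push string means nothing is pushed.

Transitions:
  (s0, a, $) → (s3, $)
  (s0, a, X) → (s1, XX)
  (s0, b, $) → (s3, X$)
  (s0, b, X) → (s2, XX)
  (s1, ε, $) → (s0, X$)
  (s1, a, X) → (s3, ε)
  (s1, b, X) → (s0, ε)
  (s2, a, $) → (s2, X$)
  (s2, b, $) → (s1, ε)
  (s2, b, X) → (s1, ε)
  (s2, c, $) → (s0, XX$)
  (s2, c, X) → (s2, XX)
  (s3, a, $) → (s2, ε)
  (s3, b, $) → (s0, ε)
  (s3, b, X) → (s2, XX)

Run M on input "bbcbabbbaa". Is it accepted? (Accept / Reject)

Accept

(s0, bbcbabbbaa, $) ⊢ (s3, bcbabbbaa, X$) ⊢ (s2, cbabbbaa, XX$) ⊢ (s2, babbbaa, XXX$) ⊢ (s1, abbbaa, XX$) ⊢ (s3, bbbaa, X$) ⊢ (s2, bbaa, XX$) ⊢ (s1, baa, X$) ⊢ (s0, aa, $) ⊢ (s3, a, $) ⊢ (s2, ε, ε)
All input consumed and the stack is empty.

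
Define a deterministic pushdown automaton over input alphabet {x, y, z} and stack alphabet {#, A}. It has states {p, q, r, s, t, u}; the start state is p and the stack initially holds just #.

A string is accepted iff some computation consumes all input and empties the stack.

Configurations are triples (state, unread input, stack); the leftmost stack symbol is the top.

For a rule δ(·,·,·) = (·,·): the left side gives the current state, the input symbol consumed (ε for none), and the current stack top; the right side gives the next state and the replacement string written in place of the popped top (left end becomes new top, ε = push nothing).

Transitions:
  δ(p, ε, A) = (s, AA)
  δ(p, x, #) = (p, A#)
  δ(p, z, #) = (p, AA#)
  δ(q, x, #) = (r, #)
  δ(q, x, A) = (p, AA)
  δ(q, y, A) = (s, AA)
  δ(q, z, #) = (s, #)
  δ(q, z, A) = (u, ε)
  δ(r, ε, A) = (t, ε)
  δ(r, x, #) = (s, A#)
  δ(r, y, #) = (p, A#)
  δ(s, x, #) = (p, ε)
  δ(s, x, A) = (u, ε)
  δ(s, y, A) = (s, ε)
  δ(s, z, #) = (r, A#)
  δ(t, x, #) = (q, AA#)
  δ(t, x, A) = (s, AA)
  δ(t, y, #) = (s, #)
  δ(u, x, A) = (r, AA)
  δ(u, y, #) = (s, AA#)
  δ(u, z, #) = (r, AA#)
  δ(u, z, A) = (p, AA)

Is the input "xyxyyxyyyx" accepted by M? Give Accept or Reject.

Accept

(p, xyxyyxyyyx, #) ⊢ (p, yxyyxyyyx, A#) ⊢ (s, yxyyxyyyx, AA#) ⊢ (s, xyyxyyyx, A#) ⊢ (u, yyxyyyx, #) ⊢ (s, yxyyyx, AA#) ⊢ (s, xyyyx, A#) ⊢ (u, yyyx, #) ⊢ (s, yyx, AA#) ⊢ (s, yx, A#) ⊢ (s, x, #) ⊢ (p, ε, ε)
All input consumed and the stack is empty.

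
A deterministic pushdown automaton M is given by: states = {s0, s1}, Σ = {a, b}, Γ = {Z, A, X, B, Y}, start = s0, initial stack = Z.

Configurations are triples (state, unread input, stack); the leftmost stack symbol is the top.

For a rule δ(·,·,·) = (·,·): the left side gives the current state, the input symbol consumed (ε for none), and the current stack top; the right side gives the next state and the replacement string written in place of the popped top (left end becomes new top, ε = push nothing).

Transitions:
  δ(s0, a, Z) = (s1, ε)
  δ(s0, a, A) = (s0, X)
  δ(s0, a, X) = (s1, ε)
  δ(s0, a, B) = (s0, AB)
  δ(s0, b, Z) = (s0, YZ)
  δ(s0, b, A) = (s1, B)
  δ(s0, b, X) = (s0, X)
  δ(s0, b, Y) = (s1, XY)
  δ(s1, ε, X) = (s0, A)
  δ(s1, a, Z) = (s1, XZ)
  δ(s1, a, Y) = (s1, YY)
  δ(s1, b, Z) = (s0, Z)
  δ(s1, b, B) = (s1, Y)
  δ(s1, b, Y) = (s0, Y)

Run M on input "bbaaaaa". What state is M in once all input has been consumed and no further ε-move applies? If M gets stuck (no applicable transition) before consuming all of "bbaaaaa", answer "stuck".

s1

(s0, bbaaaaa, Z)
  read b, top Z: go to s0, push YZ → (s0, baaaaa, YZ)
  read b, top Y: go to s1, push XY → (s1, aaaaa, XYZ)
  ε-move, top X: go to s0, push A → (s0, aaaaa, AYZ)
  read a, top A: go to s0, push X → (s0, aaaa, XYZ)
  read a, top X: go to s1, push ε → (s1, aaa, YZ)
  read a, top Y: go to s1, push YY → (s1, aa, YYZ)
  read a, top Y: go to s1, push YY → (s1, a, YYYZ)
  read a, top Y: go to s1, push YY → (s1, ε, YYYYZ)
All input consumed; M is in state s1.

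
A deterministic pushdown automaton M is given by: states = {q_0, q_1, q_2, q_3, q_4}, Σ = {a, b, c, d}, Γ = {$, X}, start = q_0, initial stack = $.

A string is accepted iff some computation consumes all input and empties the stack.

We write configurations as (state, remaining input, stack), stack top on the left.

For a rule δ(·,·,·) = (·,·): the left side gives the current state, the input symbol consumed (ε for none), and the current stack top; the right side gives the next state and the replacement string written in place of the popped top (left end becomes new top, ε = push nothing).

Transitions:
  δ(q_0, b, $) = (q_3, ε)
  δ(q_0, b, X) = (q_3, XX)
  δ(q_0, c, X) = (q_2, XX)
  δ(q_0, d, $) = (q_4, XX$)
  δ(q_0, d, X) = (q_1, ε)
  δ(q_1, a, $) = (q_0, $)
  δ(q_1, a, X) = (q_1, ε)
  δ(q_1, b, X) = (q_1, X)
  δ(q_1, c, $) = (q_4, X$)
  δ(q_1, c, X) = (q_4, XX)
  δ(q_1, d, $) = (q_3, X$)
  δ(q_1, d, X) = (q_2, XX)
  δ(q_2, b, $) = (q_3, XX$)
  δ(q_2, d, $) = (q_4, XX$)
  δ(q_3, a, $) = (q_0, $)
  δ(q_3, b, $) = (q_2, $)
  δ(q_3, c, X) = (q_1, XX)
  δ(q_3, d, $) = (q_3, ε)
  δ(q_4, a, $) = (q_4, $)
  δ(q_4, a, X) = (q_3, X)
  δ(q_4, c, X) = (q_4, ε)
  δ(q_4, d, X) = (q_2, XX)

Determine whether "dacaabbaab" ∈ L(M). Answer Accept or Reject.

Accept

(q_0, dacaabbaab, $) ⊢ (q_4, acaabbaab, XX$) ⊢ (q_3, caabbaab, XX$) ⊢ (q_1, aabbaab, XXX$) ⊢ (q_1, abbaab, XX$) ⊢ (q_1, bbaab, X$) ⊢ (q_1, baab, X$) ⊢ (q_1, aab, X$) ⊢ (q_1, ab, $) ⊢ (q_0, b, $) ⊢ (q_3, ε, ε)
All input consumed and the stack is empty.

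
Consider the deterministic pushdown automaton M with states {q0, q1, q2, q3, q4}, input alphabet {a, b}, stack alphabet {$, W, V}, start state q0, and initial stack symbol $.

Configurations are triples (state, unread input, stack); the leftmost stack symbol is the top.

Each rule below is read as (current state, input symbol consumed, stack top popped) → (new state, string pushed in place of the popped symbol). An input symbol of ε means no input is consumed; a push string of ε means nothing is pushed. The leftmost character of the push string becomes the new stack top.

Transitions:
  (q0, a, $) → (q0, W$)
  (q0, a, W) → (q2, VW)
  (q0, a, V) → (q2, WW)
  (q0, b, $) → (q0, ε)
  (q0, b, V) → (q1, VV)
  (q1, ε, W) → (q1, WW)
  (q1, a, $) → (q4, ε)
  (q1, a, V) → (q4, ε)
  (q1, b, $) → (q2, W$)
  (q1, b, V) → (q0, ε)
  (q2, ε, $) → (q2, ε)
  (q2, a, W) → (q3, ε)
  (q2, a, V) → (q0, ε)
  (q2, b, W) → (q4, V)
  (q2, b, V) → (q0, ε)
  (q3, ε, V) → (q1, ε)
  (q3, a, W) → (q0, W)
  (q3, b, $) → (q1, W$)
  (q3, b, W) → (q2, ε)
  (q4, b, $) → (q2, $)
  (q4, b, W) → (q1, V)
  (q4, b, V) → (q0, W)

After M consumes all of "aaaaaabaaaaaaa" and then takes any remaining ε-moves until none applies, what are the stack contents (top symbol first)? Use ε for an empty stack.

(q0, aaaaaabaaaaaaa, $)
  read a, top $: go to q0, push W$ → (q0, aaaaabaaaaaaa, W$)
  read a, top W: go to q2, push VW → (q2, aaaabaaaaaaa, VW$)
  read a, top V: go to q0, push ε → (q0, aaabaaaaaaa, W$)
  read a, top W: go to q2, push VW → (q2, aabaaaaaaa, VW$)
  read a, top V: go to q0, push ε → (q0, abaaaaaaa, W$)
  read a, top W: go to q2, push VW → (q2, baaaaaaa, VW$)
  read b, top V: go to q0, push ε → (q0, aaaaaaa, W$)
  read a, top W: go to q2, push VW → (q2, aaaaaa, VW$)
  read a, top V: go to q0, push ε → (q0, aaaaa, W$)
  read a, top W: go to q2, push VW → (q2, aaaa, VW$)
  read a, top V: go to q0, push ε → (q0, aaa, W$)
  read a, top W: go to q2, push VW → (q2, aa, VW$)
  read a, top V: go to q0, push ε → (q0, a, W$)
  read a, top W: go to q2, push VW → (q2, ε, VW$)
All input consumed in state q2 with stack VW$.

VW$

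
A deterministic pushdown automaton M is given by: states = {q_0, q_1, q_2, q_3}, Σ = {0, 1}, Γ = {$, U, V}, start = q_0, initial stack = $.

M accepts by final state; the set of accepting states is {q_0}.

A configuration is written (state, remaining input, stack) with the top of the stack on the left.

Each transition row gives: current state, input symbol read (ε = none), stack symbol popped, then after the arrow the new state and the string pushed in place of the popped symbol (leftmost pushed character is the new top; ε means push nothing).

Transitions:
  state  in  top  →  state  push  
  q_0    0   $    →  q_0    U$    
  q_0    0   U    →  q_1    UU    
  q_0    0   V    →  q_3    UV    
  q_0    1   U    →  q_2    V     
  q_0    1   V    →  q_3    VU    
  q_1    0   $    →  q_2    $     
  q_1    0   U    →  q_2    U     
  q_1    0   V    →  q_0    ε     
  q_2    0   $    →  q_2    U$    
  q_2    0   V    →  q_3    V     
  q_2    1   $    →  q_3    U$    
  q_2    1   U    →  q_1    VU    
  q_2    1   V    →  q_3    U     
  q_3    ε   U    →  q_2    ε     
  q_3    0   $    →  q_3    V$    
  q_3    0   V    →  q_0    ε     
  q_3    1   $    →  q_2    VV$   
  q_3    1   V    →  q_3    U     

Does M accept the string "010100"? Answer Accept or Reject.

Reject

(q_0, 010100, $) ⊢ (q_0, 10100, U$) ⊢ (q_2, 0100, V$) ⊢ (q_3, 100, V$) ⊢ (q_3, 00, U$) ⊢ (q_2, 00, $) ⊢ (q_2, 0, U$)
No transition applies at (q_2, 0, U$); input not fully consumed.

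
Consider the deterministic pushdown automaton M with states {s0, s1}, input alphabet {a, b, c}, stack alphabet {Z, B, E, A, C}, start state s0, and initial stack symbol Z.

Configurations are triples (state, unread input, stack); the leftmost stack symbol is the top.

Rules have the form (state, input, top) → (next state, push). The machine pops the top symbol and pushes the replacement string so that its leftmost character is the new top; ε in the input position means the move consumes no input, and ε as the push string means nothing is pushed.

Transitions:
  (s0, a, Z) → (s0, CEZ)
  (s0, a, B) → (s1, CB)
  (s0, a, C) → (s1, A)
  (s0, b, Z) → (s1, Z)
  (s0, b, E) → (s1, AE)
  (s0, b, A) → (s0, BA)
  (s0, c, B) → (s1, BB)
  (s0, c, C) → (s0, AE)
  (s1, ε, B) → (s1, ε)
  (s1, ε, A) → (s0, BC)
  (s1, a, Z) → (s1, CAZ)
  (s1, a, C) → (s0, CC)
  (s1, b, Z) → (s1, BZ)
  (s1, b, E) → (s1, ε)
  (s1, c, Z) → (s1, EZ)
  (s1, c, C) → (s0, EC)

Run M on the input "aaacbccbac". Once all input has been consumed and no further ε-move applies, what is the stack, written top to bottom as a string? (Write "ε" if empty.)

(s0, aaacbccbac, Z)
  read a, top Z: go to s0, push CEZ → (s0, aacbccbac, CEZ)
  read a, top C: go to s1, push A → (s1, acbccbac, AEZ)
  ε-move, top A: go to s0, push BC → (s0, acbccbac, BCEZ)
  read a, top B: go to s1, push CB → (s1, cbccbac, CBCEZ)
  read c, top C: go to s0, push EC → (s0, bccbac, ECBCEZ)
  read b, top E: go to s1, push AE → (s1, ccbac, AECBCEZ)
  ε-move, top A: go to s0, push BC → (s0, ccbac, BCECBCEZ)
  read c, top B: go to s1, push BB → (s1, cbac, BBCECBCEZ)
  ε-move, top B: go to s1, push ε → (s1, cbac, BCECBCEZ)
  ε-move, top B: go to s1, push ε → (s1, cbac, CECBCEZ)
  read c, top C: go to s0, push EC → (s0, bac, ECECBCEZ)
  read b, top E: go to s1, push AE → (s1, ac, AECECBCEZ)
  ε-move, top A: go to s0, push BC → (s0, ac, BCECECBCEZ)
  read a, top B: go to s1, push CB → (s1, c, CBCECECBCEZ)
  read c, top C: go to s0, push EC → (s0, ε, ECBCECECBCEZ)
All input consumed in state s0 with stack ECBCECECBCEZ.

ECBCECECBCEZ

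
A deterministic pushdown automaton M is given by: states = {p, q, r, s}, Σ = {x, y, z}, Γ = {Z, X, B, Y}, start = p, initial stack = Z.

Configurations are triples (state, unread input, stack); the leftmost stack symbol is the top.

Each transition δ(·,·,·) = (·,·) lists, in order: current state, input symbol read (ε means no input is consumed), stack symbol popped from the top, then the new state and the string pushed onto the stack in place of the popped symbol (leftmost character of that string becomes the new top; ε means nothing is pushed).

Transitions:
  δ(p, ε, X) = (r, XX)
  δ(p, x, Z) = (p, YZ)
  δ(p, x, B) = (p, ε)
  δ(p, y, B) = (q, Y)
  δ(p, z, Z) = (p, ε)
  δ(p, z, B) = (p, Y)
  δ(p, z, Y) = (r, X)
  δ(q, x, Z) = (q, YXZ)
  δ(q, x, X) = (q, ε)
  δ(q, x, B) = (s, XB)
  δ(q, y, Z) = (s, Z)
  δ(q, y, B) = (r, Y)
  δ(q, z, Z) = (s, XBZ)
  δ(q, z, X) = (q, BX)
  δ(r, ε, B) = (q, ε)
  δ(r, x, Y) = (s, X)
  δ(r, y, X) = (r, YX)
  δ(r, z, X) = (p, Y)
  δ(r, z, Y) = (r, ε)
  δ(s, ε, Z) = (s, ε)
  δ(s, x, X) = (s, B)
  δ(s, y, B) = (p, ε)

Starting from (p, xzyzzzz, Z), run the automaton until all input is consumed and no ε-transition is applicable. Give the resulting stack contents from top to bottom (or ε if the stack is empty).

(p, xzyzzzz, Z) ⊢ (p, zyzzzz, YZ) ⊢ (r, yzzzz, XZ) ⊢ (r, zzzz, YXZ) ⊢ (r, zzz, XZ) ⊢ (p, zz, YZ) ⊢ (r, z, XZ) ⊢ (p, ε, YZ)
All input consumed in state p with stack YZ.

YZ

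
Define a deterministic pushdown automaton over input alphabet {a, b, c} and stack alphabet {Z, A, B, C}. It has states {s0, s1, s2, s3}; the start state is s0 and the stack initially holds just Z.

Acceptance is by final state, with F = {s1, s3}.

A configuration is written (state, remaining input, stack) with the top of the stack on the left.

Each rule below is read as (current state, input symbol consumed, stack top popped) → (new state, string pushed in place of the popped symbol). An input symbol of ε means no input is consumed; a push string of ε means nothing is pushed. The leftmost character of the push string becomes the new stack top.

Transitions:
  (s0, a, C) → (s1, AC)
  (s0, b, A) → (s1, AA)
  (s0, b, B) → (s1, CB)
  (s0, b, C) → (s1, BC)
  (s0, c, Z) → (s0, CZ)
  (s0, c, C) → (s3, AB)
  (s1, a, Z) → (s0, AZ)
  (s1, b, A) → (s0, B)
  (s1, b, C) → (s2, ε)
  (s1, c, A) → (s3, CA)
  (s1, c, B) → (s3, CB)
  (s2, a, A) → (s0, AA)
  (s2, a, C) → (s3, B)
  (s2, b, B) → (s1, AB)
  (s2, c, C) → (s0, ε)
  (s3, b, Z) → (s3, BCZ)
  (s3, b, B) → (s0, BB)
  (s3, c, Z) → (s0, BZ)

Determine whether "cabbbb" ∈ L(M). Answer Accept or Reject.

Accept

(s0, cabbbb, Z) ⊢ (s0, abbbb, CZ) ⊢ (s1, bbbb, ACZ) ⊢ (s0, bbb, BCZ) ⊢ (s1, bb, CBCZ) ⊢ (s2, b, BCZ) ⊢ (s1, ε, ABCZ)
All input consumed; state s1 ∈ F.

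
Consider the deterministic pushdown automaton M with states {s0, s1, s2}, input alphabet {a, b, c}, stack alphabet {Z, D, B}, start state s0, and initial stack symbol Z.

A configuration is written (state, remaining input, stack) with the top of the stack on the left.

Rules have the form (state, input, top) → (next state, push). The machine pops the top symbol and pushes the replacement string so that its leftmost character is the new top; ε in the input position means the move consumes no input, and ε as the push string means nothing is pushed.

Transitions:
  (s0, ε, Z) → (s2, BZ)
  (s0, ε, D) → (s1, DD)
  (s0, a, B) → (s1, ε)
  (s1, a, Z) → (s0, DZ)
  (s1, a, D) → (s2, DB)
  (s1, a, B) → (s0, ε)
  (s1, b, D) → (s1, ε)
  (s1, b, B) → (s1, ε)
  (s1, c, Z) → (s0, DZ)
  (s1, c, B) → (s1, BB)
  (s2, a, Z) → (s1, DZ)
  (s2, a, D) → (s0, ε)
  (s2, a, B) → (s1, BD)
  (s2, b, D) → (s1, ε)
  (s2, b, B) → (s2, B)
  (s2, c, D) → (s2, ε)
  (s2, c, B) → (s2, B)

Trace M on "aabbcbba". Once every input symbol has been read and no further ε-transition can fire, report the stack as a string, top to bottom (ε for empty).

(s0, aabbcbba, Z)
  ε-move, top Z: go to s2, push BZ → (s2, aabbcbba, BZ)
  read a, top B: go to s1, push BD → (s1, abbcbba, BDZ)
  read a, top B: go to s0, push ε → (s0, bbcbba, DZ)
  ε-move, top D: go to s1, push DD → (s1, bbcbba, DDZ)
  read b, top D: go to s1, push ε → (s1, bcbba, DZ)
  read b, top D: go to s1, push ε → (s1, cbba, Z)
  read c, top Z: go to s0, push DZ → (s0, bba, DZ)
  ε-move, top D: go to s1, push DD → (s1, bba, DDZ)
  read b, top D: go to s1, push ε → (s1, ba, DZ)
  read b, top D: go to s1, push ε → (s1, a, Z)
  read a, top Z: go to s0, push DZ → (s0, ε, DZ)
  ε-move, top D: go to s1, push DD → (s1, ε, DDZ)
All input consumed in state s1 with stack DDZ.

DDZ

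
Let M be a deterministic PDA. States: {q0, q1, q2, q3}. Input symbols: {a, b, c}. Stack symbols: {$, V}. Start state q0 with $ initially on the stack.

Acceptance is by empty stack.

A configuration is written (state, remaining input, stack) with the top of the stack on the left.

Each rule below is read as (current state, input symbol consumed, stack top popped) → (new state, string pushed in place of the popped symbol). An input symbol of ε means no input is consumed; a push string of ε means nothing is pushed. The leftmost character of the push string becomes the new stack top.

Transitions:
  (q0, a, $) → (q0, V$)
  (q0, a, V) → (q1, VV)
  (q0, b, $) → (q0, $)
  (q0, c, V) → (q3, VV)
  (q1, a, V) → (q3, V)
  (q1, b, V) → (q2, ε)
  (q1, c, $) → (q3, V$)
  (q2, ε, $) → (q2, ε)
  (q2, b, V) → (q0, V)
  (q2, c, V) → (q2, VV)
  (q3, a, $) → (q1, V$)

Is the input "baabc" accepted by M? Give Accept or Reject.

(q0, baabc, $)
  read b, top $: go to q0, push $ → (q0, aabc, $)
  read a, top $: go to q0, push V$ → (q0, abc, V$)
  read a, top V: go to q1, push VV → (q1, bc, VV$)
  read b, top V: go to q2, push ε → (q2, c, V$)
  read c, top V: go to q2, push VV → (q2, ε, VV$)
All input consumed; stack is VV$, not empty, and no further ε-move applies.

Reject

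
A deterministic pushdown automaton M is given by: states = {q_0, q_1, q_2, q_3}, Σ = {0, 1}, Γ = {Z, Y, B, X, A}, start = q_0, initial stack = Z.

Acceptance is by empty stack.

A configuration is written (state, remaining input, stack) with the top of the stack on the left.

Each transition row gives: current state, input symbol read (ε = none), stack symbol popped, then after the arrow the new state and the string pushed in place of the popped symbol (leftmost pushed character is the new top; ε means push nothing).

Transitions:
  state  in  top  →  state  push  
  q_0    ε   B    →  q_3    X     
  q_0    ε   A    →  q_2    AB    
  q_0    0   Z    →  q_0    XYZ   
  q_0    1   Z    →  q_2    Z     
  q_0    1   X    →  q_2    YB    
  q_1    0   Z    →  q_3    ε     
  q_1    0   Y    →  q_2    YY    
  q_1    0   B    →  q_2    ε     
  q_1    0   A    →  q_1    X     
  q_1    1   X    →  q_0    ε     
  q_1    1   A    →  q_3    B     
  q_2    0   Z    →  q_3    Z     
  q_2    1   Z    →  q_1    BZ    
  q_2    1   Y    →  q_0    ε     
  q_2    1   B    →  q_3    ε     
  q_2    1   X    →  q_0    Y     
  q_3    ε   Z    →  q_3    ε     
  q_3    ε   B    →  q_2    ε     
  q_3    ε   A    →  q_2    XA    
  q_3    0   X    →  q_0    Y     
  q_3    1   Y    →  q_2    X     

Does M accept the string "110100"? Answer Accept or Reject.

Accept

(q_0, 110100, Z)
  read 1, top Z: go to q_2, push Z → (q_2, 10100, Z)
  read 1, top Z: go to q_1, push BZ → (q_1, 0100, BZ)
  read 0, top B: go to q_2, push ε → (q_2, 100, Z)
  read 1, top Z: go to q_1, push BZ → (q_1, 00, BZ)
  read 0, top B: go to q_2, push ε → (q_2, 0, Z)
  read 0, top Z: go to q_3, push Z → (q_3, ε, Z)
  ε-move, top Z: go to q_3, push ε → (q_3, ε, ε)
All input consumed and the stack is empty.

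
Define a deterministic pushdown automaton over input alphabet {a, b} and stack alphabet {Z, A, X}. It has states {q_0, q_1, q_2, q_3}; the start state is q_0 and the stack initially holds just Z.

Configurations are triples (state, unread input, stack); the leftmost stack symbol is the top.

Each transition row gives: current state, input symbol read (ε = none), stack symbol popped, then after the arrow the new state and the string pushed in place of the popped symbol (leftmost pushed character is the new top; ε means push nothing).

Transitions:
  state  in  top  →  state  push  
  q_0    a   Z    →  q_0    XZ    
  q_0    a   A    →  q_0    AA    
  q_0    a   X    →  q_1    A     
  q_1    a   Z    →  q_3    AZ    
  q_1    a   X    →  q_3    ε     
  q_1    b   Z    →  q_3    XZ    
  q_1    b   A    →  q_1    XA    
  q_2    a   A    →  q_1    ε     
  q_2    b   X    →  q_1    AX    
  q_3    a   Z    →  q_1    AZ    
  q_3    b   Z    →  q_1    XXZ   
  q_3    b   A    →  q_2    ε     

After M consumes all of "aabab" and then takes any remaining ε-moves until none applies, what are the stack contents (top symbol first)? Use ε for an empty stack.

Z

(q_0, aabab, Z)
  read a, top Z: go to q_0, push XZ → (q_0, abab, XZ)
  read a, top X: go to q_1, push A → (q_1, bab, AZ)
  read b, top A: go to q_1, push XA → (q_1, ab, XAZ)
  read a, top X: go to q_3, push ε → (q_3, b, AZ)
  read b, top A: go to q_2, push ε → (q_2, ε, Z)
All input consumed in state q_2 with stack Z.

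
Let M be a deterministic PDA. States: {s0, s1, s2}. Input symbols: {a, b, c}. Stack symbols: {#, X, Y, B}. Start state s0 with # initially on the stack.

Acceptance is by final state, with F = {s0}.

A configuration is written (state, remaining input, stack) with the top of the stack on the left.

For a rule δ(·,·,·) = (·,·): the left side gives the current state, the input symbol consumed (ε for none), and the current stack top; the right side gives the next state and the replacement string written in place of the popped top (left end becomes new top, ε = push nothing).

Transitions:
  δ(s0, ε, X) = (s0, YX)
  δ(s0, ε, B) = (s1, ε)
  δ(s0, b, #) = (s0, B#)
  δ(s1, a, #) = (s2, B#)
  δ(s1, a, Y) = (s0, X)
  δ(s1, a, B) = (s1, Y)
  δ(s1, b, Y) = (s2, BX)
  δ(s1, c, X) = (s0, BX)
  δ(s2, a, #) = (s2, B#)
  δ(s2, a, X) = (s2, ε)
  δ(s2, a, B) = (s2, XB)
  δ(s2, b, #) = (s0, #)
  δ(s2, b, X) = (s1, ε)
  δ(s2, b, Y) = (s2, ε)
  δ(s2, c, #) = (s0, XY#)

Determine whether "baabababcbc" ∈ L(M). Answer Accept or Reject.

(s0, baabababcbc, #)
  read b, top #: go to s0, push B# → (s0, aabababcbc, B#)
  ε-move, top B: go to s1, push ε → (s1, aabababcbc, #)
  read a, top #: go to s2, push B# → (s2, abababcbc, B#)
  read a, top B: go to s2, push XB → (s2, bababcbc, XB#)
  read b, top X: go to s1, push ε → (s1, ababcbc, B#)
  read a, top B: go to s1, push Y → (s1, babcbc, Y#)
  read b, top Y: go to s2, push BX → (s2, abcbc, BX#)
  read a, top B: go to s2, push XB → (s2, bcbc, XBX#)
  read b, top X: go to s1, push ε → (s1, cbc, BX#)
No transition applies at (s1, cbc, BX#); input not fully consumed.

Reject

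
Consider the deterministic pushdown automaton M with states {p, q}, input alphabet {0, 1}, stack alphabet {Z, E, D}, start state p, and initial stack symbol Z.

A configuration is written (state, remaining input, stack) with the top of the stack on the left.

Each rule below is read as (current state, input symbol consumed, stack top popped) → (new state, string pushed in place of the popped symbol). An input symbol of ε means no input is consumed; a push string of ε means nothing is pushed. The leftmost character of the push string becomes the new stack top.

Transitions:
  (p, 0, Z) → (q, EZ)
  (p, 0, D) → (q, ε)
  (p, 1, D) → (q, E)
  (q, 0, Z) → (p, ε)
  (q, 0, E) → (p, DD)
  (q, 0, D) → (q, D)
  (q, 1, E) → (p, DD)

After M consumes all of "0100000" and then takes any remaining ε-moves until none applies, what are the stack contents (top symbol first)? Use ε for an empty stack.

DZ

(p, 0100000, Z)
  read 0, top Z: go to q, push EZ → (q, 100000, EZ)
  read 1, top E: go to p, push DD → (p, 00000, DDZ)
  read 0, top D: go to q, push ε → (q, 0000, DZ)
  read 0, top D: go to q, push D → (q, 000, DZ)
  read 0, top D: go to q, push D → (q, 00, DZ)
  read 0, top D: go to q, push D → (q, 0, DZ)
  read 0, top D: go to q, push D → (q, ε, DZ)
All input consumed in state q with stack DZ.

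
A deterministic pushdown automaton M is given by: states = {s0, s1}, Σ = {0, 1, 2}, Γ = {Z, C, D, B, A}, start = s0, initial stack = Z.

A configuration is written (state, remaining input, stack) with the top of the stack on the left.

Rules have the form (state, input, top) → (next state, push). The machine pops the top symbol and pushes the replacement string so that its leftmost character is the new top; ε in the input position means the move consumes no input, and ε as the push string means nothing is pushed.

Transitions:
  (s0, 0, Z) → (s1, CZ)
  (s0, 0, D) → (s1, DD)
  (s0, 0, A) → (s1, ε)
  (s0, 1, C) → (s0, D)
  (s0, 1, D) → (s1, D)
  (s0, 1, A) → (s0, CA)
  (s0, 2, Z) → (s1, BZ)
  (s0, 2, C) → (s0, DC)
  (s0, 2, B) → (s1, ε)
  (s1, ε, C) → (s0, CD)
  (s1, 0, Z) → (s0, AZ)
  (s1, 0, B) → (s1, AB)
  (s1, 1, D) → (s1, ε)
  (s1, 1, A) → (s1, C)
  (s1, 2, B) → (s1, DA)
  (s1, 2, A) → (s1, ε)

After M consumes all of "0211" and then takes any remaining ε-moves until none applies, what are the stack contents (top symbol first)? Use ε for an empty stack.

(s0, 0211, Z) ⊢ (s1, 211, CZ) ⊢ (s0, 211, CDZ) ⊢ (s0, 11, DCDZ) ⊢ (s1, 1, DCDZ) ⊢ (s1, ε, CDZ) ⊢ (s0, ε, CDDZ)
All input consumed in state s0 with stack CDDZ.

CDDZ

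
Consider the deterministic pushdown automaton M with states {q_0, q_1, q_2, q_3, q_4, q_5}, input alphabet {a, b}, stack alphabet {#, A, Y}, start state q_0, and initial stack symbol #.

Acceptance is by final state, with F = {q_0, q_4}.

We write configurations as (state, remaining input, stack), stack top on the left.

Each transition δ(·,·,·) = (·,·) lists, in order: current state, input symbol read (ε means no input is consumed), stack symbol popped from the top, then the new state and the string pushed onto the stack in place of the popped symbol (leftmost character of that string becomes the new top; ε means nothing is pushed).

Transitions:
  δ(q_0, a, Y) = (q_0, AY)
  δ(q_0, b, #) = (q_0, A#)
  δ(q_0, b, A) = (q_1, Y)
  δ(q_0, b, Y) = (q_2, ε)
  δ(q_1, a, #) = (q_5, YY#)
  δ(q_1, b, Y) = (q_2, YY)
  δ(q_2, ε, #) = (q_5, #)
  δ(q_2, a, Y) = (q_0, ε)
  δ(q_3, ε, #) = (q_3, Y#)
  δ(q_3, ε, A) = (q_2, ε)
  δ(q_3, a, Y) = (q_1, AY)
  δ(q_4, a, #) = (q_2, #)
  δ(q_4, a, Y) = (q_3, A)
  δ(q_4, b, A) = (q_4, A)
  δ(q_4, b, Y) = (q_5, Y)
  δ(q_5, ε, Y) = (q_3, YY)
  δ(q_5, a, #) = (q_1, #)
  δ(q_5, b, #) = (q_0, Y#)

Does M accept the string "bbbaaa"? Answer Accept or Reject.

(q_0, bbbaaa, #)
  read b, top #: go to q_0, push A# → (q_0, bbaaa, A#)
  read b, top A: go to q_1, push Y → (q_1, baaa, Y#)
  read b, top Y: go to q_2, push YY → (q_2, aaa, YY#)
  read a, top Y: go to q_0, push ε → (q_0, aa, Y#)
  read a, top Y: go to q_0, push AY → (q_0, a, AY#)
No transition applies at (q_0, a, AY#); input not fully consumed.

Reject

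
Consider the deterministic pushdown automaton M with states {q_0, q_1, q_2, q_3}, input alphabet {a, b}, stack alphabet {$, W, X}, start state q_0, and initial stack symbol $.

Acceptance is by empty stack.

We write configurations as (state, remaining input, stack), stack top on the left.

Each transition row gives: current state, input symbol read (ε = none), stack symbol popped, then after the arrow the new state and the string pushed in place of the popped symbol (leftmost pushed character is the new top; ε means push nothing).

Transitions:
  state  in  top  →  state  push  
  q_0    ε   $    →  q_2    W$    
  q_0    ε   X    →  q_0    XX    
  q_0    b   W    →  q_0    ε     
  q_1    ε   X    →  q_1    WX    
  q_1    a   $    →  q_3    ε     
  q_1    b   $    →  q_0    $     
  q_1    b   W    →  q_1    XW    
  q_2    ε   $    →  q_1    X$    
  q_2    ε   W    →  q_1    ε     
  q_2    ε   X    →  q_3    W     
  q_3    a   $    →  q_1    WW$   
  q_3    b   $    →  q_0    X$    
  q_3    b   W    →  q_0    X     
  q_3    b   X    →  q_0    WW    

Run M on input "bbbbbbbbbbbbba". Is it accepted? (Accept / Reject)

Accept

(q_0, bbbbbbbbbbbbba, $)
  ε-move, top $: go to q_2, push W$ → (q_2, bbbbbbbbbbbbba, W$)
  ε-move, top W: go to q_1, push ε → (q_1, bbbbbbbbbbbbba, $)
  read b, top $: go to q_0, push $ → (q_0, bbbbbbbbbbbba, $)
  ε-move, top $: go to q_2, push W$ → (q_2, bbbbbbbbbbbba, W$)
  ε-move, top W: go to q_1, push ε → (q_1, bbbbbbbbbbbba, $)
  read b, top $: go to q_0, push $ → (q_0, bbbbbbbbbbba, $)
  ε-move, top $: go to q_2, push W$ → (q_2, bbbbbbbbbbba, W$)
  ε-move, top W: go to q_1, push ε → (q_1, bbbbbbbbbbba, $)
  read b, top $: go to q_0, push $ → (q_0, bbbbbbbbbba, $)
  ε-move, top $: go to q_2, push W$ → (q_2, bbbbbbbbbba, W$)
  ε-move, top W: go to q_1, push ε → (q_1, bbbbbbbbbba, $)
  read b, top $: go to q_0, push $ → (q_0, bbbbbbbbba, $)
  ε-move, top $: go to q_2, push W$ → (q_2, bbbbbbbbba, W$)
  ε-move, top W: go to q_1, push ε → (q_1, bbbbbbbbba, $)
  read b, top $: go to q_0, push $ → (q_0, bbbbbbbba, $)
  ε-move, top $: go to q_2, push W$ → (q_2, bbbbbbbba, W$)
  ε-move, top W: go to q_1, push ε → (q_1, bbbbbbbba, $)
  read b, top $: go to q_0, push $ → (q_0, bbbbbbba, $)
  ε-move, top $: go to q_2, push W$ → (q_2, bbbbbbba, W$)
  ε-move, top W: go to q_1, push ε → (q_1, bbbbbbba, $)
  read b, top $: go to q_0, push $ → (q_0, bbbbbba, $)
  ε-move, top $: go to q_2, push W$ → (q_2, bbbbbba, W$)
  ε-move, top W: go to q_1, push ε → (q_1, bbbbbba, $)
  read b, top $: go to q_0, push $ → (q_0, bbbbba, $)
  ε-move, top $: go to q_2, push W$ → (q_2, bbbbba, W$)
  ε-move, top W: go to q_1, push ε → (q_1, bbbbba, $)
  read b, top $: go to q_0, push $ → (q_0, bbbba, $)
  ε-move, top $: go to q_2, push W$ → (q_2, bbbba, W$)
  ε-move, top W: go to q_1, push ε → (q_1, bbbba, $)
  read b, top $: go to q_0, push $ → (q_0, bbba, $)
  ε-move, top $: go to q_2, push W$ → (q_2, bbba, W$)
  ε-move, top W: go to q_1, push ε → (q_1, bbba, $)
  read b, top $: go to q_0, push $ → (q_0, bba, $)
  ε-move, top $: go to q_2, push W$ → (q_2, bba, W$)
  ε-move, top W: go to q_1, push ε → (q_1, bba, $)
  read b, top $: go to q_0, push $ → (q_0, ba, $)
  ε-move, top $: go to q_2, push W$ → (q_2, ba, W$)
  ε-move, top W: go to q_1, push ε → (q_1, ba, $)
  read b, top $: go to q_0, push $ → (q_0, a, $)
  ε-move, top $: go to q_2, push W$ → (q_2, a, W$)
  ε-move, top W: go to q_1, push ε → (q_1, a, $)
  read a, top $: go to q_3, push ε → (q_3, ε, ε)
All input consumed and the stack is empty.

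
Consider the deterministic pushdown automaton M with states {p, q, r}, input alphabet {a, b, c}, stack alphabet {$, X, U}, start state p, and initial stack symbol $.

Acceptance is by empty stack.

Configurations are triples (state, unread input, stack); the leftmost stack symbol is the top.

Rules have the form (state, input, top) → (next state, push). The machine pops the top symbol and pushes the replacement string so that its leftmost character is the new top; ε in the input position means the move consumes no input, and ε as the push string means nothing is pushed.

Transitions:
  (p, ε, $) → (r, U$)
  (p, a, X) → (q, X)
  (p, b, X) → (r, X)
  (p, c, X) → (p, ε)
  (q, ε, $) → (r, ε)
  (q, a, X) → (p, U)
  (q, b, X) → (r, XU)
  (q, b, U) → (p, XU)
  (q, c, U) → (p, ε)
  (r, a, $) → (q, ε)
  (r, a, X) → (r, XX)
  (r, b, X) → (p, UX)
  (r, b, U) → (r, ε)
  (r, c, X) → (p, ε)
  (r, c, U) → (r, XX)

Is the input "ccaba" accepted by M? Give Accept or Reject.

(p, ccaba, $)
  ε-move, top $: go to r, push U$ → (r, ccaba, U$)
  read c, top U: go to r, push XX → (r, caba, XX$)
  read c, top X: go to p, push ε → (p, aba, X$)
  read a, top X: go to q, push X → (q, ba, X$)
  read b, top X: go to r, push XU → (r, a, XU$)
  read a, top X: go to r, push XX → (r, ε, XXU$)
All input consumed; stack is XXU$, not empty, and no further ε-move applies.

Reject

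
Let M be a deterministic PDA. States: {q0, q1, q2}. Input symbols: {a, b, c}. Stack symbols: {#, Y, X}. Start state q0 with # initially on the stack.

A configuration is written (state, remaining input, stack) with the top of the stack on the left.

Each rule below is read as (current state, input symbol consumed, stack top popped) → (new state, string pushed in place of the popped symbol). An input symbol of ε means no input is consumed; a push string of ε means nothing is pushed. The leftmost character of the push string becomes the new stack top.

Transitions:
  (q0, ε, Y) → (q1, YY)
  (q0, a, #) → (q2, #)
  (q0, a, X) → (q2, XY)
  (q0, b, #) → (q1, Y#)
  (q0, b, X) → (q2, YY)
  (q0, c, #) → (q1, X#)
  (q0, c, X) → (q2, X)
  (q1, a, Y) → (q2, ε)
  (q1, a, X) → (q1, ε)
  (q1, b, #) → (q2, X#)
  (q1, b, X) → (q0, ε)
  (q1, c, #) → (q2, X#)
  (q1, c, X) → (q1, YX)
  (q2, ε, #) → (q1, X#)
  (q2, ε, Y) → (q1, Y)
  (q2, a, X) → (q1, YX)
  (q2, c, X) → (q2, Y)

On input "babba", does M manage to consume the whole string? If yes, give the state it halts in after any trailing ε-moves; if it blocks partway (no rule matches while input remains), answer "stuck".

q1

(q0, babba, #)
  read b, top #: go to q1, push Y# → (q1, abba, Y#)
  read a, top Y: go to q2, push ε → (q2, bba, #)
  ε-move, top #: go to q1, push X# → (q1, bba, X#)
  read b, top X: go to q0, push ε → (q0, ba, #)
  read b, top #: go to q1, push Y# → (q1, a, Y#)
  read a, top Y: go to q2, push ε → (q2, ε, #)
  ε-move, top #: go to q1, push X# → (q1, ε, X#)
All input consumed; M is in state q1.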